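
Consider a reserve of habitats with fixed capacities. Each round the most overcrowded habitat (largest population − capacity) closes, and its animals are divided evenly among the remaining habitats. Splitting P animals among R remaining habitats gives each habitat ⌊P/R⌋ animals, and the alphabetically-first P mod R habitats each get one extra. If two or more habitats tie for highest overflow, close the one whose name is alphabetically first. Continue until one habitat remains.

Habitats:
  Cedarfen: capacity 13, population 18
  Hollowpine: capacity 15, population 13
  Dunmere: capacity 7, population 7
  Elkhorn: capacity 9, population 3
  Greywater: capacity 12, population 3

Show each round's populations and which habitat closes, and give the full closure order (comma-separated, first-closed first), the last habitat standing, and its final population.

Round 1: Cedarfen=18 Dunmere=7 Elkhorn=3 Greywater=3 Hollowpine=13 → close Cedarfen (overflow 5)
  18÷4 = 4 each, +1 to first 2
Round 2: Dunmere=12 Elkhorn=8 Greywater=7 Hollowpine=17 → close Dunmere (overflow 5)
  12÷3 = 4 each, +1 to first 0
Round 3: Elkhorn=12 Greywater=11 Hollowpine=21 → close Hollowpine (overflow 6)
  21÷2 = 10 each, +1 to first 1
Round 4: Elkhorn=23 Greywater=21 → close Elkhorn (overflow 14)
  23÷1 = 23 each, +1 to first 0

Closure order: Cedarfen, Dunmere, Hollowpine, Elkhorn
Last habitat: Greywater with 44 animals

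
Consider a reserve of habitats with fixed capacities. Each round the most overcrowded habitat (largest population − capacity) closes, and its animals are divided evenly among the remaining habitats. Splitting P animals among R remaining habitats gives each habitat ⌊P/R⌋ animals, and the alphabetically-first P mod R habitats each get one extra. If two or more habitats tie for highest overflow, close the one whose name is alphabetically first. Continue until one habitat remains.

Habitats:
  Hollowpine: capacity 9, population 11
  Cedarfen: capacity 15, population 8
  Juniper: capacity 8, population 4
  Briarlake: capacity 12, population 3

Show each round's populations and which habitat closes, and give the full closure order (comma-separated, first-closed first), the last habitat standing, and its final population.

Closure order: Hollowpine, Juniper, Cedarfen
Last habitat: Briarlake with 26 animals

Round 1: Briarlake=3 Cedarfen=8 Hollowpine=11 Juniper=4 → close Hollowpine (overflow 2)
  11÷3 = 3 each, +1 to first 2
Round 2: Briarlake=7 Cedarfen=12 Juniper=7 → close Juniper (overflow -1)
  7÷2 = 3 each, +1 to first 1
Round 3: Briarlake=11 Cedarfen=15 → close Cedarfen (overflow 0)
  15÷1 = 15 each, +1 to first 0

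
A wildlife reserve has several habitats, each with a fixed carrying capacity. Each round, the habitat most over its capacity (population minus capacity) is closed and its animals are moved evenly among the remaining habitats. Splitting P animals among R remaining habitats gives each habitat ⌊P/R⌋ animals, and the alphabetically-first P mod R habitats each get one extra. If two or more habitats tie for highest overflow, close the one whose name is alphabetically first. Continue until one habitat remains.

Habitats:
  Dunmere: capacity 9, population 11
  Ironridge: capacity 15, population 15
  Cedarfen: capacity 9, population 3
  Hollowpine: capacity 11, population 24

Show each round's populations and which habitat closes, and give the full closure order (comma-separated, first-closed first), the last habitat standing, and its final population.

Round 1: Cedarfen=3 Dunmere=11 Hollowpine=24 Ironridge=15 → close Hollowpine (overflow 13)
  24÷3 = 8 each, +1 to first 0
Round 2: Cedarfen=11 Dunmere=19 Ironridge=23 → close Dunmere (overflow 10)
  19÷2 = 9 each, +1 to first 1
Round 3: Cedarfen=21 Ironridge=32 → close Ironridge (overflow 17)
  32÷1 = 32 each, +1 to first 0

Closure order: Hollowpine, Dunmere, Ironridge
Last habitat: Cedarfen with 53 animals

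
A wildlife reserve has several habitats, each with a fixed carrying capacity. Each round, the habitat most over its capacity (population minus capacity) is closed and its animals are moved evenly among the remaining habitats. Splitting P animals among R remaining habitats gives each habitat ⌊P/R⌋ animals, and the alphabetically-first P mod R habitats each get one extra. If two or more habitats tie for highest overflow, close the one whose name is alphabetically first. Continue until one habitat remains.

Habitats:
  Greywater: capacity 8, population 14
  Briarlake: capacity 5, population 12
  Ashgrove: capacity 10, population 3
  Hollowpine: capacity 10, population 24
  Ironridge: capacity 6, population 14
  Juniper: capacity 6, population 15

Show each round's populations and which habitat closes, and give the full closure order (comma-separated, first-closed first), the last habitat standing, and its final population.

Round 1: Ashgrove=3 Briarlake=12 Greywater=14 Hollowpine=24 Ironridge=14 Juniper=15 → close Hollowpine (overflow 14)
  24÷5 = 4 each, +1 to first 4
Round 2: Ashgrove=8 Briarlake=17 Greywater=19 Ironridge=19 Juniper=19 → close Ironridge (overflow 13)
  19÷4 = 4 each, +1 to first 3
Round 3: Ashgrove=13 Briarlake=22 Greywater=24 Juniper=23 → close Briarlake (overflow 17)
  22÷3 = 7 each, +1 to first 1
Round 4: Ashgrove=21 Greywater=31 Juniper=30 → close Juniper (overflow 24)
  30÷2 = 15 each, +1 to first 0
Round 5: Ashgrove=36 Greywater=46 → close Greywater (overflow 38)
  46÷1 = 46 each, +1 to first 0

Closure order: Hollowpine, Ironridge, Briarlake, Juniper, Greywater
Last habitat: Ashgrove with 82 animals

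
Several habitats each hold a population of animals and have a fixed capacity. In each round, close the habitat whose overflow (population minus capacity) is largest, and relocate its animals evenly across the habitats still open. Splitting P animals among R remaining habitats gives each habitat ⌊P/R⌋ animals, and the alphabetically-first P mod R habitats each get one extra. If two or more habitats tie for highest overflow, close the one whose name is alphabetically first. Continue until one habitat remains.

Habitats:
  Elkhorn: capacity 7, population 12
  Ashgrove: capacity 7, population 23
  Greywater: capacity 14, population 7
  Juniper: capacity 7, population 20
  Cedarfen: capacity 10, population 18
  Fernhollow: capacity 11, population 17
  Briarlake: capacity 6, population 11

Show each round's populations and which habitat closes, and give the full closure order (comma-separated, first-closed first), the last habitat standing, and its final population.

Closure order: Ashgrove, Juniper, Cedarfen, Briarlake, Elkhorn, Fernhollow
Last habitat: Greywater with 108 animals

Round 1: Ashgrove=23 Briarlake=11 Cedarfen=18 Elkhorn=12 Fernhollow=17 Greywater=7 Juniper=20 → close Ashgrove (overflow 16)
  23÷6 = 3 each, +1 to first 5
Round 2: Briarlake=15 Cedarfen=22 Elkhorn=16 Fernhollow=21 Greywater=11 Juniper=23 → close Juniper (overflow 16)
  23÷5 = 4 each, +1 to first 3
Round 3: Briarlake=20 Cedarfen=27 Elkhorn=21 Fernhollow=25 Greywater=15 → close Cedarfen (overflow 17)
  27÷4 = 6 each, +1 to first 3
Round 4: Briarlake=27 Elkhorn=28 Fernhollow=32 Greywater=21 → close Briarlake (overflow 21)
  27÷3 = 9 each, +1 to first 0
Round 5: Elkhorn=37 Fernhollow=41 Greywater=30 → close Elkhorn (overflow 30)
  37÷2 = 18 each, +1 to first 1
Round 6: Fernhollow=60 Greywater=48 → close Fernhollow (overflow 49)
  60÷1 = 60 each, +1 to first 0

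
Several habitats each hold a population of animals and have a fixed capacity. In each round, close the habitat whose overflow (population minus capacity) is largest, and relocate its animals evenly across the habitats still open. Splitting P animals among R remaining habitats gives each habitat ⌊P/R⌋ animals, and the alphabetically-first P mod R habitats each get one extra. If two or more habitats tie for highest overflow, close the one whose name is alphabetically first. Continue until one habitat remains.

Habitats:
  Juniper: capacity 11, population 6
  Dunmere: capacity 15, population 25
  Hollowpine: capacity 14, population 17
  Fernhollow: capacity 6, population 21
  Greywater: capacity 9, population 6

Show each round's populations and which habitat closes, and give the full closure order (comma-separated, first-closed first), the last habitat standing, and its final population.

Round 1: Dunmere=25 Fernhollow=21 Greywater=6 Hollowpine=17 Juniper=6 → close Fernhollow (overflow 15)
  21÷4 = 5 each, +1 to first 1
Round 2: Dunmere=31 Greywater=11 Hollowpine=22 Juniper=11 → close Dunmere (overflow 16)
  31÷3 = 10 each, +1 to first 1
Round 3: Greywater=22 Hollowpine=32 Juniper=21 → close Hollowpine (overflow 18)
  32÷2 = 16 each, +1 to first 0
Round 4: Greywater=38 Juniper=37 → close Greywater (overflow 29)
  38÷1 = 38 each, +1 to first 0

Closure order: Fernhollow, Dunmere, Hollowpine, Greywater
Last habitat: Juniper with 75 animals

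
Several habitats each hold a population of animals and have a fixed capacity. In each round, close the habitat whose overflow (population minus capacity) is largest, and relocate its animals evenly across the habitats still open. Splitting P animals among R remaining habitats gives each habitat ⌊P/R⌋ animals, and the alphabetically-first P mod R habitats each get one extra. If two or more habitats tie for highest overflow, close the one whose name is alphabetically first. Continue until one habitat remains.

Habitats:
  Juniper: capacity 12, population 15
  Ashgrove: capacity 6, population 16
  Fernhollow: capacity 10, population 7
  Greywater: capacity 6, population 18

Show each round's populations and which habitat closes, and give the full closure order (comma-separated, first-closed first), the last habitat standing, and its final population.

Closure order: Greywater, Ashgrove, Juniper
Last habitat: Fernhollow with 56 animals

Round 1: Ashgrove=16 Fernhollow=7 Greywater=18 Juniper=15 → close Greywater (overflow 12)
  18÷3 = 6 each, +1 to first 0
Round 2: Ashgrove=22 Fernhollow=13 Juniper=21 → close Ashgrove (overflow 16)
  22÷2 = 11 each, +1 to first 0
Round 3: Fernhollow=24 Juniper=32 → close Juniper (overflow 20)
  32÷1 = 32 each, +1 to first 0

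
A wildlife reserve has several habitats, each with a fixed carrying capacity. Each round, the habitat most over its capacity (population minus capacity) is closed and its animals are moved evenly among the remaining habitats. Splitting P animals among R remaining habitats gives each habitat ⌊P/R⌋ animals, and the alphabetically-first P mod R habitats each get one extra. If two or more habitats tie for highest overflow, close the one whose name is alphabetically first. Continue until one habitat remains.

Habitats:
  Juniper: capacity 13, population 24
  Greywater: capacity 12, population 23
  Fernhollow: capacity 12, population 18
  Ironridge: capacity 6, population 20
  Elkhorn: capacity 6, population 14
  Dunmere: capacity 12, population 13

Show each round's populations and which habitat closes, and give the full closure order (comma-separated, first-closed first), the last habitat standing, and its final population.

Closure order: Ironridge, Greywater, Juniper, Elkhorn, Fernhollow
Last habitat: Dunmere with 112 animals

Round 1: Dunmere=13 Elkhorn=14 Fernhollow=18 Greywater=23 Ironridge=20 Juniper=24 → close Ironridge (overflow 14)
  20÷5 = 4 each, +1 to first 0
Round 2: Dunmere=17 Elkhorn=18 Fernhollow=22 Greywater=27 Juniper=28 → close Greywater (overflow 15)
  27÷4 = 6 each, +1 to first 3
Round 3: Dunmere=24 Elkhorn=25 Fernhollow=29 Juniper=34 → close Juniper (overflow 21)
  34÷3 = 11 each, +1 to first 1
Round 4: Dunmere=36 Elkhorn=36 Fernhollow=40 → close Elkhorn (overflow 30)
  36÷2 = 18 each, +1 to first 0
Round 5: Dunmere=54 Fernhollow=58 → close Fernhollow (overflow 46)
  58÷1 = 58 each, +1 to first 0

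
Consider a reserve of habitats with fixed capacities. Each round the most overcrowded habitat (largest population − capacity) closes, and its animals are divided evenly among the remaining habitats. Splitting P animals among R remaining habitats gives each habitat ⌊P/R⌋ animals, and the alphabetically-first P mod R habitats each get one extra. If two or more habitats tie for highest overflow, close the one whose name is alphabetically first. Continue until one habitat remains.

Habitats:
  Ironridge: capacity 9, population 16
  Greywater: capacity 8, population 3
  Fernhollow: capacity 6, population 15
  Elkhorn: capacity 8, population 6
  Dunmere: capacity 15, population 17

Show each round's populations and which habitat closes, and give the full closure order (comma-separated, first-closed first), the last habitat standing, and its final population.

Round 1: Dunmere=17 Elkhorn=6 Fernhollow=15 Greywater=3 Ironridge=16 → close Fernhollow (overflow 9)
  15÷4 = 3 each, +1 to first 3
Round 2: Dunmere=21 Elkhorn=10 Greywater=7 Ironridge=19 → close Ironridge (overflow 10)
  19÷3 = 6 each, +1 to first 1
Round 3: Dunmere=28 Elkhorn=16 Greywater=13 → close Dunmere (overflow 13)
  28÷2 = 14 each, +1 to first 0
Round 4: Elkhorn=30 Greywater=27 → close Elkhorn (overflow 22)
  30÷1 = 30 each, +1 to first 0

Closure order: Fernhollow, Ironridge, Dunmere, Elkhorn
Last habitat: Greywater with 57 animals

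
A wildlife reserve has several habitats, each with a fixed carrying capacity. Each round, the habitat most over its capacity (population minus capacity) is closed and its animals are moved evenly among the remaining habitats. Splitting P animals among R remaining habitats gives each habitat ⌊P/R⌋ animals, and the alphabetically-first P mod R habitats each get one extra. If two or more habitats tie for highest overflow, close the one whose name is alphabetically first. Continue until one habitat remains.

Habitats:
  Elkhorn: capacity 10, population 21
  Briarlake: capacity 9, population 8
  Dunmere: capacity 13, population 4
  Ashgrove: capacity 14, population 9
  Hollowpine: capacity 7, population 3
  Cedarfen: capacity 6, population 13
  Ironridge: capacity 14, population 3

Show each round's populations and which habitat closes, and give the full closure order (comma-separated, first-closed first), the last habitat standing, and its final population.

Round 1: Ashgrove=9 Briarlake=8 Cedarfen=13 Dunmere=4 Elkhorn=21 Hollowpine=3 Ironridge=3 → close Elkhorn (overflow 11)
  21÷6 = 3 each, +1 to first 3
Round 2: Ashgrove=13 Briarlake=12 Cedarfen=17 Dunmere=7 Hollowpine=6 Ironridge=6 → close Cedarfen (overflow 11)
  17÷5 = 3 each, +1 to first 2
Round 3: Ashgrove=17 Briarlake=16 Dunmere=10 Hollowpine=9 Ironridge=9 → close Briarlake (overflow 7)
  16÷4 = 4 each, +1 to first 0
Round 4: Ashgrove=21 Dunmere=14 Hollowpine=13 Ironridge=13 → close Ashgrove (overflow 7)
  21÷3 = 7 each, +1 to first 0
Round 5: Dunmere=21 Hollowpine=20 Ironridge=20 → close Hollowpine (overflow 13)
  20÷2 = 10 each, +1 to first 0
Round 6: Dunmere=31 Ironridge=30 → close Dunmere (overflow 18)
  31÷1 = 31 each, +1 to first 0

Closure order: Elkhorn, Cedarfen, Briarlake, Ashgrove, Hollowpine, Dunmere
Last habitat: Ironridge with 61 animals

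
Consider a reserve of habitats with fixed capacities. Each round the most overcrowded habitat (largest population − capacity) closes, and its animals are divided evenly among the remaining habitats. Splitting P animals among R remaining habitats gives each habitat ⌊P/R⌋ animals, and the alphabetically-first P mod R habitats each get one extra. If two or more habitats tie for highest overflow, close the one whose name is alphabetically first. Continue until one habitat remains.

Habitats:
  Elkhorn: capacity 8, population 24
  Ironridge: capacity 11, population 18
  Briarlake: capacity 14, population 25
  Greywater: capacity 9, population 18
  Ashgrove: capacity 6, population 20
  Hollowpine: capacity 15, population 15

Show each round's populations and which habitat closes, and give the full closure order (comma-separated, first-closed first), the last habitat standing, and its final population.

Closure order: Elkhorn, Ashgrove, Briarlake, Greywater, Ironridge
Last habitat: Hollowpine with 120 animals

Round 1: Ashgrove=20 Briarlake=25 Elkhorn=24 Greywater=18 Hollowpine=15 Ironridge=18 → close Elkhorn (overflow 16)
  24÷5 = 4 each, +1 to first 4
Round 2: Ashgrove=25 Briarlake=30 Greywater=23 Hollowpine=20 Ironridge=22 → close Ashgrove (overflow 19)
  25÷4 = 6 each, +1 to first 1
Round 3: Briarlake=37 Greywater=29 Hollowpine=26 Ironridge=28 → close Briarlake (overflow 23)
  37÷3 = 12 each, +1 to first 1
Round 4: Greywater=42 Hollowpine=38 Ironridge=40 → close Greywater (overflow 33)
  42÷2 = 21 each, +1 to first 0
Round 5: Hollowpine=59 Ironridge=61 → close Ironridge (overflow 50)
  61÷1 = 61 each, +1 to first 0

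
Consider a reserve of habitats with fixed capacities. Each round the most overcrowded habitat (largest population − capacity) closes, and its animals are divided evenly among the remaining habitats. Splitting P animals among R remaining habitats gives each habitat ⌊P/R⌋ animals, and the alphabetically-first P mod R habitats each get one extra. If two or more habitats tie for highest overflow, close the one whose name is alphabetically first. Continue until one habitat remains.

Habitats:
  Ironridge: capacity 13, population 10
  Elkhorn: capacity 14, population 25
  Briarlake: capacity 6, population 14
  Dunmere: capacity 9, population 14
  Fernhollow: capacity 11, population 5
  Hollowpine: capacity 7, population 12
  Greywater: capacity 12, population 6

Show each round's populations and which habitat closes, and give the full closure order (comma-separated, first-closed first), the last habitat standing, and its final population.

Round 1: Briarlake=14 Dunmere=14 Elkhorn=25 Fernhollow=5 Greywater=6 Hollowpine=12 Ironridge=10 → close Elkhorn (overflow 11)
  25÷6 = 4 each, +1 to first 1
Round 2: Briarlake=19 Dunmere=18 Fernhollow=9 Greywater=10 Hollowpine=16 Ironridge=14 → close Briarlake (overflow 13)
  19÷5 = 3 each, +1 to first 4
Round 3: Dunmere=22 Fernhollow=13 Greywater=14 Hollowpine=20 Ironridge=17 → close Dunmere (overflow 13)
  22÷4 = 5 each, +1 to first 2
Round 4: Fernhollow=19 Greywater=20 Hollowpine=25 Ironridge=22 → close Hollowpine (overflow 18)
  25÷3 = 8 each, +1 to first 1
Round 5: Fernhollow=28 Greywater=28 Ironridge=30 → close Fernhollow (overflow 17)
  28÷2 = 14 each, +1 to first 0
Round 6: Greywater=42 Ironridge=44 → close Ironridge (overflow 31)
  44÷1 = 44 each, +1 to first 0

Closure order: Elkhorn, Briarlake, Dunmere, Hollowpine, Fernhollow, Ironridge
Last habitat: Greywater with 86 animals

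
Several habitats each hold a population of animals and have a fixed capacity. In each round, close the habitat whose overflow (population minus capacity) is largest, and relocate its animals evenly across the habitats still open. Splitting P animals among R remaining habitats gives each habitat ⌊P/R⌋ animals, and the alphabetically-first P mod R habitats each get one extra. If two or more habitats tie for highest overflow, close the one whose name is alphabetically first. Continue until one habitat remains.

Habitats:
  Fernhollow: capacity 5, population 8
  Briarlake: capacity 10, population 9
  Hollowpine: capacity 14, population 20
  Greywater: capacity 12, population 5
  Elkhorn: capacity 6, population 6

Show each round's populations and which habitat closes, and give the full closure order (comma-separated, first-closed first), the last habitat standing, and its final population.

Closure order: Hollowpine, Fernhollow, Briarlake, Elkhorn
Last habitat: Greywater with 48 animals

Round 1: Briarlake=9 Elkhorn=6 Fernhollow=8 Greywater=5 Hollowpine=20 → close Hollowpine (overflow 6)
  20÷4 = 5 each, +1 to first 0
Round 2: Briarlake=14 Elkhorn=11 Fernhollow=13 Greywater=10 → close Fernhollow (overflow 8)
  13÷3 = 4 each, +1 to first 1
Round 3: Briarlake=19 Elkhorn=15 Greywater=14 → close Briarlake (overflow 9)
  19÷2 = 9 each, +1 to first 1
Round 4: Elkhorn=25 Greywater=23 → close Elkhorn (overflow 19)
  25÷1 = 25 each, +1 to first 0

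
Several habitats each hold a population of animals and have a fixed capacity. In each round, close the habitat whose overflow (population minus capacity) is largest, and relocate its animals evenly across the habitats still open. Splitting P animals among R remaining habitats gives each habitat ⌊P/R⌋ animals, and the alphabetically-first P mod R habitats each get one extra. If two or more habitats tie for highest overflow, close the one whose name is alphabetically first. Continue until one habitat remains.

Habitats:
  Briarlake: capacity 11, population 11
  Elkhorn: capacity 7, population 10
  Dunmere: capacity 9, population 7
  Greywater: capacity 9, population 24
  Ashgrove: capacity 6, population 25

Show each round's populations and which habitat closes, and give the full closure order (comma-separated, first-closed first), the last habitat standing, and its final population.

Closure order: Ashgrove, Greywater, Elkhorn, Briarlake
Last habitat: Dunmere with 77 animals

Round 1: Ashgrove=25 Briarlake=11 Dunmere=7 Elkhorn=10 Greywater=24 → close Ashgrove (overflow 19)
  25÷4 = 6 each, +1 to first 1
Round 2: Briarlake=18 Dunmere=13 Elkhorn=16 Greywater=30 → close Greywater (overflow 21)
  30÷3 = 10 each, +1 to first 0
Round 3: Briarlake=28 Dunmere=23 Elkhorn=26 → close Elkhorn (overflow 19)
  26÷2 = 13 each, +1 to first 0
Round 4: Briarlake=41 Dunmere=36 → close Briarlake (overflow 30)
  41÷1 = 41 each, +1 to first 0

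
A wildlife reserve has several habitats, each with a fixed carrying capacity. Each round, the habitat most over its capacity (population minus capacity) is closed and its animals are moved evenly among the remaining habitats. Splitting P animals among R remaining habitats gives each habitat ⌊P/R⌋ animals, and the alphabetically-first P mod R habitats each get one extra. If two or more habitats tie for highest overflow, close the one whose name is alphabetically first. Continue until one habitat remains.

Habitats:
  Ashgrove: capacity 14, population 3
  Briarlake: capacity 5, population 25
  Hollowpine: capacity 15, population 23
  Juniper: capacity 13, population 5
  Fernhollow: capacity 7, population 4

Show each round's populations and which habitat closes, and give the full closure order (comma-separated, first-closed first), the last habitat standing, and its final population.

Closure order: Briarlake, Hollowpine, Fernhollow, Juniper
Last habitat: Ashgrove with 60 animals

Round 1: Ashgrove=3 Briarlake=25 Fernhollow=4 Hollowpine=23 Juniper=5 → close Briarlake (overflow 20)
  25÷4 = 6 each, +1 to first 1
Round 2: Ashgrove=10 Fernhollow=10 Hollowpine=29 Juniper=11 → close Hollowpine (overflow 14)
  29÷3 = 9 each, +1 to first 2
Round 3: Ashgrove=20 Fernhollow=20 Juniper=20 → close Fernhollow (overflow 13)
  20÷2 = 10 each, +1 to first 0
Round 4: Ashgrove=30 Juniper=30 → close Juniper (overflow 17)
  30÷1 = 30 each, +1 to first 0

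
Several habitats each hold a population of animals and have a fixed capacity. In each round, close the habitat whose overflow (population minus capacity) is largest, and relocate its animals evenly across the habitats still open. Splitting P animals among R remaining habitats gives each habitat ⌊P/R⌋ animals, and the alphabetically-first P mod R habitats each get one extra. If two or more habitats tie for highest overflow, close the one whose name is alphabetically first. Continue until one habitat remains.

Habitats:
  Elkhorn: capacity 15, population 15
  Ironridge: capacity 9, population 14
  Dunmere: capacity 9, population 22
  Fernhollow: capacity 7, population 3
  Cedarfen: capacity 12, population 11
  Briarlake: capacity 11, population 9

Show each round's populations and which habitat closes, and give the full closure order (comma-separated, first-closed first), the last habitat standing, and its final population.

Closure order: Dunmere, Ironridge, Cedarfen, Briarlake, Elkhorn
Last habitat: Fernhollow with 74 animals

Round 1: Briarlake=9 Cedarfen=11 Dunmere=22 Elkhorn=15 Fernhollow=3 Ironridge=14 → close Dunmere (overflow 13)
  22÷5 = 4 each, +1 to first 2
Round 2: Briarlake=14 Cedarfen=16 Elkhorn=19 Fernhollow=7 Ironridge=18 → close Ironridge (overflow 9)
  18÷4 = 4 each, +1 to first 2
Round 3: Briarlake=19 Cedarfen=21 Elkhorn=23 Fernhollow=11 → close Cedarfen (overflow 9)
  21÷3 = 7 each, +1 to first 0
Round 4: Briarlake=26 Elkhorn=30 Fernhollow=18 → close Briarlake (overflow 15)
  26÷2 = 13 each, +1 to first 0
Round 5: Elkhorn=43 Fernhollow=31 → close Elkhorn (overflow 28)
  43÷1 = 43 each, +1 to first 0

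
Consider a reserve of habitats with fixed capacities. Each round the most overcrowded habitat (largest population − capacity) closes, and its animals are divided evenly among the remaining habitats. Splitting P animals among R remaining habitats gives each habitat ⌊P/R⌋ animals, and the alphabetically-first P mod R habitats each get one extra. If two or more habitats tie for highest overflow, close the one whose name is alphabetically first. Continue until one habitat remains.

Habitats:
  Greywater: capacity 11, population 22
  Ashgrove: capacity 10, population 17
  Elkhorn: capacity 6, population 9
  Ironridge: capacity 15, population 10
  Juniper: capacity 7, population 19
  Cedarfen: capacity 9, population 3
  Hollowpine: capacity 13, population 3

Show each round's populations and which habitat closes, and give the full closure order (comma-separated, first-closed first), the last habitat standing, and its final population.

Closure order: Juniper, Greywater, Ashgrove, Elkhorn, Cedarfen, Ironridge
Last habitat: Hollowpine with 83 animals

Round 1: Ashgrove=17 Cedarfen=3 Elkhorn=9 Greywater=22 Hollowpine=3 Ironridge=10 Juniper=19 → close Juniper (overflow 12)
  19÷6 = 3 each, +1 to first 1
Round 2: Ashgrove=21 Cedarfen=6 Elkhorn=12 Greywater=25 Hollowpine=6 Ironridge=13 → close Greywater (overflow 14)
  25÷5 = 5 each, +1 to first 0
Round 3: Ashgrove=26 Cedarfen=11 Elkhorn=17 Hollowpine=11 Ironridge=18 → close Ashgrove (overflow 16)
  26÷4 = 6 each, +1 to first 2
Round 4: Cedarfen=18 Elkhorn=24 Hollowpine=17 Ironridge=24 → close Elkhorn (overflow 18)
  24÷3 = 8 each, +1 to first 0
Round 5: Cedarfen=26 Hollowpine=25 Ironridge=32 → close Cedarfen (overflow 17)
  26÷2 = 13 each, +1 to first 0
Round 6: Hollowpine=38 Ironridge=45 → close Ironridge (overflow 30)
  45÷1 = 45 each, +1 to first 0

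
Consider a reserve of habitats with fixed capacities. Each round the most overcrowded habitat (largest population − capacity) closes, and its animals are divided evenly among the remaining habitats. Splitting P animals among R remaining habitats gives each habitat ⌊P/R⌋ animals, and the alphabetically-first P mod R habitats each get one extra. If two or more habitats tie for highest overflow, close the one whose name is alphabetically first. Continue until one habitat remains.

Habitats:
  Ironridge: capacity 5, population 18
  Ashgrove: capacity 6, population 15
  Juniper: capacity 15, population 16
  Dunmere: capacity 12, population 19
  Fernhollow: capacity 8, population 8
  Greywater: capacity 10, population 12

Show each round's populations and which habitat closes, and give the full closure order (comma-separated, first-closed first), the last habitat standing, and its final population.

Round 1: Ashgrove=15 Dunmere=19 Fernhollow=8 Greywater=12 Ironridge=18 Juniper=16 → close Ironridge (overflow 13)
  18÷5 = 3 each, +1 to first 3
Round 2: Ashgrove=19 Dunmere=23 Fernhollow=12 Greywater=15 Juniper=19 → close Ashgrove (overflow 13)
  19÷4 = 4 each, +1 to first 3
Round 3: Dunmere=28 Fernhollow=17 Greywater=20 Juniper=23 → close Dunmere (overflow 16)
  28÷3 = 9 each, +1 to first 1
Round 4: Fernhollow=27 Greywater=29 Juniper=32 → close Fernhollow (overflow 19)
  27÷2 = 13 each, +1 to first 1
Round 5: Greywater=43 Juniper=45 → close Greywater (overflow 33)
  43÷1 = 43 each, +1 to first 0

Closure order: Ironridge, Ashgrove, Dunmere, Fernhollow, Greywater
Last habitat: Juniper with 88 animals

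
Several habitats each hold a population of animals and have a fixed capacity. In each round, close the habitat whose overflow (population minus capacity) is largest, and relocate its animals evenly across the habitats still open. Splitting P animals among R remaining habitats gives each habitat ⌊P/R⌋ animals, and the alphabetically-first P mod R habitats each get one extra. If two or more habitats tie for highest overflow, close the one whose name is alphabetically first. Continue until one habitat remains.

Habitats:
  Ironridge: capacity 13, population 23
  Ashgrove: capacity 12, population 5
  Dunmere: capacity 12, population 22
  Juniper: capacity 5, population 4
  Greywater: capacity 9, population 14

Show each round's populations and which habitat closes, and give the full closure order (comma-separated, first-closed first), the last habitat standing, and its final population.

Round 1: Ashgrove=5 Dunmere=22 Greywater=14 Ironridge=23 Juniper=4 → close Dunmere (overflow 10)
  22÷4 = 5 each, +1 to first 2
Round 2: Ashgrove=11 Greywater=20 Ironridge=28 Juniper=9 → close Ironridge (overflow 15)
  28÷3 = 9 each, +1 to first 1
Round 3: Ashgrove=21 Greywater=29 Juniper=18 → close Greywater (overflow 20)
  29÷2 = 14 each, +1 to first 1
Round 4: Ashgrove=36 Juniper=32 → close Juniper (overflow 27)
  32÷1 = 32 each, +1 to first 0

Closure order: Dunmere, Ironridge, Greywater, Juniper
Last habitat: Ashgrove with 68 animals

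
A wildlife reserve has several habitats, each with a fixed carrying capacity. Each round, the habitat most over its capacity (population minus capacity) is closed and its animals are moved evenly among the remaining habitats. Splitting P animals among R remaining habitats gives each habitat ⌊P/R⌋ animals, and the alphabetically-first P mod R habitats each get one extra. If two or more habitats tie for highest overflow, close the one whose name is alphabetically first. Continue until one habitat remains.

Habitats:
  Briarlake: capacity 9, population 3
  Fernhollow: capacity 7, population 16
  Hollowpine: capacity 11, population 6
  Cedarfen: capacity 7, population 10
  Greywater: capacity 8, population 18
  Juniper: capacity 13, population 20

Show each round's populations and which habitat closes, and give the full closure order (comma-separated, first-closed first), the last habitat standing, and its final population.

Round 1: Briarlake=3 Cedarfen=10 Fernhollow=16 Greywater=18 Hollowpine=6 Juniper=20 → close Greywater (overflow 10)
  18÷5 = 3 each, +1 to first 3
Round 2: Briarlake=7 Cedarfen=14 Fernhollow=20 Hollowpine=9 Juniper=23 → close Fernhollow (overflow 13)
  20÷4 = 5 each, +1 to first 0
Round 3: Briarlake=12 Cedarfen=19 Hollowpine=14 Juniper=28 → close Juniper (overflow 15)
  28÷3 = 9 each, +1 to first 1
Round 4: Briarlake=22 Cedarfen=28 Hollowpine=23 → close Cedarfen (overflow 21)
  28÷2 = 14 each, +1 to first 0
Round 5: Briarlake=36 Hollowpine=37 → close Briarlake (overflow 27)
  36÷1 = 36 each, +1 to first 0

Closure order: Greywater, Fernhollow, Juniper, Cedarfen, Briarlake
Last habitat: Hollowpine with 73 animals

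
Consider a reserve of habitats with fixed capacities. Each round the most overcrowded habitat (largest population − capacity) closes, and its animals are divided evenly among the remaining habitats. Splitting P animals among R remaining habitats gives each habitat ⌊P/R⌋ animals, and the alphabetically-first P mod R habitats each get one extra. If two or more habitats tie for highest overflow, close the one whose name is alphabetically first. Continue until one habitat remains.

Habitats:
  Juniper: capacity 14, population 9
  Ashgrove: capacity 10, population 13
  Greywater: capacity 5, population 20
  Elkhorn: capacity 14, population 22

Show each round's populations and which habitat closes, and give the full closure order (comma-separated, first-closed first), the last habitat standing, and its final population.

Round 1: Ashgrove=13 Elkhorn=22 Greywater=20 Juniper=9 → close Greywater (overflow 15)
  20÷3 = 6 each, +1 to first 2
Round 2: Ashgrove=20 Elkhorn=29 Juniper=15 → close Elkhorn (overflow 15)
  29÷2 = 14 each, +1 to first 1
Round 3: Ashgrove=35 Juniper=29 → close Ashgrove (overflow 25)
  35÷1 = 35 each, +1 to first 0

Closure order: Greywater, Elkhorn, Ashgrove
Last habitat: Juniper with 64 animals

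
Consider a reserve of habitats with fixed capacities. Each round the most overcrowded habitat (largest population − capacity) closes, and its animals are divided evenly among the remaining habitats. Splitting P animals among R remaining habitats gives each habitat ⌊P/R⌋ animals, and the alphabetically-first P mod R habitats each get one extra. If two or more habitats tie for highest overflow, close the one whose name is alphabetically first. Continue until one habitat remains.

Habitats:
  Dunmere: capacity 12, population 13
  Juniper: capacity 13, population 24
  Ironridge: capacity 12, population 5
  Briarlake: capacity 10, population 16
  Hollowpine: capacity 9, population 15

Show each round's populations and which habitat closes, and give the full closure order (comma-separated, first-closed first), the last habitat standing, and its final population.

Round 1: Briarlake=16 Dunmere=13 Hollowpine=15 Ironridge=5 Juniper=24 → close Juniper (overflow 11)
  24÷4 = 6 each, +1 to first 0
Round 2: Briarlake=22 Dunmere=19 Hollowpine=21 Ironridge=11 → close Briarlake (overflow 12)
  22÷3 = 7 each, +1 to first 1
Round 3: Dunmere=27 Hollowpine=28 Ironridge=18 → close Hollowpine (overflow 19)
  28÷2 = 14 each, +1 to first 0
Round 4: Dunmere=41 Ironridge=32 → close Dunmere (overflow 29)
  41÷1 = 41 each, +1 to first 0

Closure order: Juniper, Briarlake, Hollowpine, Dunmere
Last habitat: Ironridge with 73 animals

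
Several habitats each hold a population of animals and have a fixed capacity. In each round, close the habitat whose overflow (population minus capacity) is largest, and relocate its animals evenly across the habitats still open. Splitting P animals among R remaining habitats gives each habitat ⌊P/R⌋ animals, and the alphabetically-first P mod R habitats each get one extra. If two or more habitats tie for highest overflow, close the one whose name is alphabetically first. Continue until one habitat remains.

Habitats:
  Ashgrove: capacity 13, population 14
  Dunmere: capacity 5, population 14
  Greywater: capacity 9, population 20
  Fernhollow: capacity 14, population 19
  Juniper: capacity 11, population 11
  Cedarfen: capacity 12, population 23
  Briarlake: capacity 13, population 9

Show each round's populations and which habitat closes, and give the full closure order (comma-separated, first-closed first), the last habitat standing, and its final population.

Round 1: Ashgrove=14 Briarlake=9 Cedarfen=23 Dunmere=14 Fernhollow=19 Greywater=20 Juniper=11 → close Cedarfen (overflow 11)
  23÷6 = 3 each, +1 to first 5
Round 2: Ashgrove=18 Briarlake=13 Dunmere=18 Fernhollow=23 Greywater=24 Juniper=14 → close Greywater (overflow 15)
  24÷5 = 4 each, +1 to first 4
Round 3: Ashgrove=23 Briarlake=18 Dunmere=23 Fernhollow=28 Juniper=18 → close Dunmere (overflow 18)
  23÷4 = 5 each, +1 to first 3
Round 4: Ashgrove=29 Briarlake=24 Fernhollow=34 Juniper=23 → close Fernhollow (overflow 20)
  34÷3 = 11 each, +1 to first 1
Round 5: Ashgrove=41 Briarlake=35 Juniper=34 → close Ashgrove (overflow 28)
  41÷2 = 20 each, +1 to first 1
Round 6: Briarlake=56 Juniper=54 → close Briarlake (overflow 43)
  56÷1 = 56 each, +1 to first 0

Closure order: Cedarfen, Greywater, Dunmere, Fernhollow, Ashgrove, Briarlake
Last habitat: Juniper with 110 animals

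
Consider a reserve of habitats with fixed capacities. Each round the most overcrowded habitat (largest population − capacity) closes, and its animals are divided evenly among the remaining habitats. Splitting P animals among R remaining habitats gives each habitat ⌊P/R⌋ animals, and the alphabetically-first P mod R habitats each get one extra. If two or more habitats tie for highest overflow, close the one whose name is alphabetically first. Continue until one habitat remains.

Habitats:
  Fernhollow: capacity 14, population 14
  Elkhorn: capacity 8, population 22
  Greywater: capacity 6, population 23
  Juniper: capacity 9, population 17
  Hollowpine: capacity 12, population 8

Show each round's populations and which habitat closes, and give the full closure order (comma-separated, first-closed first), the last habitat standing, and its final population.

Round 1: Elkhorn=22 Fernhollow=14 Greywater=23 Hollowpine=8 Juniper=17 → close Greywater (overflow 17)
  23÷4 = 5 each, +1 to first 3
Round 2: Elkhorn=28 Fernhollow=20 Hollowpine=14 Juniper=22 → close Elkhorn (overflow 20)
  28÷3 = 9 each, +1 to first 1
Round 3: Fernhollow=30 Hollowpine=23 Juniper=31 → close Juniper (overflow 22)
  31÷2 = 15 each, +1 to first 1
Round 4: Fernhollow=46 Hollowpine=38 → close Fernhollow (overflow 32)
  46÷1 = 46 each, +1 to first 0

Closure order: Greywater, Elkhorn, Juniper, Fernhollow
Last habitat: Hollowpine with 84 animals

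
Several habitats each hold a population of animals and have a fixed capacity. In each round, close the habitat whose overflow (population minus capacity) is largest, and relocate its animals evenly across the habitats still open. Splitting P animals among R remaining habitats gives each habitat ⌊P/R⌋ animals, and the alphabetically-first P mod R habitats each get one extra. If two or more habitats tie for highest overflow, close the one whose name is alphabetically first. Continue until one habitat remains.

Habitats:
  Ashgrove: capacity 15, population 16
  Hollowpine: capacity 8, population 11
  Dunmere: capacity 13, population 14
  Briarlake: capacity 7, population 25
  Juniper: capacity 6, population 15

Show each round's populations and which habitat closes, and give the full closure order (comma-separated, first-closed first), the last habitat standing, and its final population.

Closure order: Briarlake, Juniper, Hollowpine, Ashgrove
Last habitat: Dunmere with 81 animals

Round 1: Ashgrove=16 Briarlake=25 Dunmere=14 Hollowpine=11 Juniper=15 → close Briarlake (overflow 18)
  25÷4 = 6 each, +1 to first 1
Round 2: Ashgrove=23 Dunmere=20 Hollowpine=17 Juniper=21 → close Juniper (overflow 15)
  21÷3 = 7 each, +1 to first 0
Round 3: Ashgrove=30 Dunmere=27 Hollowpine=24 → close Hollowpine (overflow 16)
  24÷2 = 12 each, +1 to first 0
Round 4: Ashgrove=42 Dunmere=39 → close Ashgrove (overflow 27)
  42÷1 = 42 each, +1 to first 0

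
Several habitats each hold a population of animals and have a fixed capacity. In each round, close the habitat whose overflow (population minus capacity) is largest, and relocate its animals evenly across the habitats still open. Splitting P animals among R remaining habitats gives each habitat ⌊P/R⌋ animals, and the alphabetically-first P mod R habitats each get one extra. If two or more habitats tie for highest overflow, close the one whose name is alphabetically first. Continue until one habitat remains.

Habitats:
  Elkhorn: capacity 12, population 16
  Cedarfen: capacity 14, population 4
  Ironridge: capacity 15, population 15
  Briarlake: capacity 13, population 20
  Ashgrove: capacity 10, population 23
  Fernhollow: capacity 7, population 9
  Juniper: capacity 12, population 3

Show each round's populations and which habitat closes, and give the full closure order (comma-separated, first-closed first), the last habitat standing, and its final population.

Closure order: Ashgrove, Briarlake, Elkhorn, Fernhollow, Ironridge, Cedarfen
Last habitat: Juniper with 90 animals

Round 1: Ashgrove=23 Briarlake=20 Cedarfen=4 Elkhorn=16 Fernhollow=9 Ironridge=15 Juniper=3 → close Ashgrove (overflow 13)
  23÷6 = 3 each, +1 to first 5
Round 2: Briarlake=24 Cedarfen=8 Elkhorn=20 Fernhollow=13 Ironridge=19 Juniper=6 → close Briarlake (overflow 11)
  24÷5 = 4 each, +1 to first 4
Round 3: Cedarfen=13 Elkhorn=25 Fernhollow=18 Ironridge=24 Juniper=10 → close Elkhorn (overflow 13)
  25÷4 = 6 each, +1 to first 1
Round 4: Cedarfen=20 Fernhollow=24 Ironridge=30 Juniper=16 → close Fernhollow (overflow 17)
  24÷3 = 8 each, +1 to first 0
Round 5: Cedarfen=28 Ironridge=38 Juniper=24 → close Ironridge (overflow 23)
  38÷2 = 19 each, +1 to first 0
Round 6: Cedarfen=47 Juniper=43 → close Cedarfen (overflow 33)
  47÷1 = 47 each, +1 to first 0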